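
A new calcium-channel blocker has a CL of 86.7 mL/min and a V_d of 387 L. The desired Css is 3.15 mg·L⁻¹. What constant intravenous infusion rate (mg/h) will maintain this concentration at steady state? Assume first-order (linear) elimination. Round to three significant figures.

16.4 mg/h

Convert clearance: 86.7 mL/min × 60 min/h ÷ 1000 mL/L = 5.202 L/h
Rate = CL × Css = 5.202 × 3.15 = 16.39 mg/h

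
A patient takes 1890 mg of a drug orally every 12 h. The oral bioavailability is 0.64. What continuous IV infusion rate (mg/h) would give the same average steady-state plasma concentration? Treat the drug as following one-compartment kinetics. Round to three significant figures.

101 mg/h

Equivalent systemic input: infusion rate = F·D/τ.
Rate = 0.64 × 1890 / 12 = 100.8 mg/h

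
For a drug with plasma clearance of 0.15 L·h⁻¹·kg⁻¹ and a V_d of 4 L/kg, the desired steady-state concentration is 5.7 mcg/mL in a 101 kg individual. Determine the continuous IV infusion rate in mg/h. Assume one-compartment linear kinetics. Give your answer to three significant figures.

86.4 mg/h

CL = 0.15 L·h⁻¹·kg⁻¹ × 101 kg = 15.15 L/h
R₀ = 15.15 × 5.7 = 86.36 mg/h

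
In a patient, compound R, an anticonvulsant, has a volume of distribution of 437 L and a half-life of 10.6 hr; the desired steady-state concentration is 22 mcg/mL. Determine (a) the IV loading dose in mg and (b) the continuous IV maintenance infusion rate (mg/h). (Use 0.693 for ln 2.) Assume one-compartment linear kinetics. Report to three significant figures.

(a) 9610 mg; (b) 629 mg/h

LD = Vd × C = 437.0 × 22 = 9614 mg
CL = 0.693 × Vd / t½ = 0.693 × 437.0 / 10.6 = 28.57 L/h
Infusion rate = CL × Css = 28.57 × 22 = 628.5 mg/h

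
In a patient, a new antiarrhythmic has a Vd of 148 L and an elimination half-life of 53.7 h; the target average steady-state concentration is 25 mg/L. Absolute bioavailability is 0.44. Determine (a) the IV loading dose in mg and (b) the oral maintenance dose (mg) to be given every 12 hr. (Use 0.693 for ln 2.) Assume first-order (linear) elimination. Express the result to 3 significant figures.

LD = Vd × C = 148.0 × 25 = 3700 mg
CL = 0.693 × Vd / t½ = 0.693 × 148.0 / 53.7 = 1.910 L/h
D = CL × Css × τ / F = 1.910 × 25 × 12 / 0.44 = 1302 mg

(a) 3700 mg; (b) 1300 mg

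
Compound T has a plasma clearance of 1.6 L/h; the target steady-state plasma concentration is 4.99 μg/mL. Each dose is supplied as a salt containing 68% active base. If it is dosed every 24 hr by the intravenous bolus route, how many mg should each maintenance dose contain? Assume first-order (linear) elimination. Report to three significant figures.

282 mg

D = CL × Css × τ / S = 1.600 × 4.99 × 24 / 0.68 = 281.8 mg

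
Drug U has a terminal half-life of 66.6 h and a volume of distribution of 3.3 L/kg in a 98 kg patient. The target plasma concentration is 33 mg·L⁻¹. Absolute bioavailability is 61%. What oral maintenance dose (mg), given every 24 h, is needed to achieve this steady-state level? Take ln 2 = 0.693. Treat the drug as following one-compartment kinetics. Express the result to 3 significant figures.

4370 mg

Total Vd = 3.3 × 98 = 323.4 L
CL = 0.693 × Vd / t½ = 0.693 × 323.4 / 66.6 = 3.365 L/h
D = CL × Css × τ / F = 3.365 × 33 × 24 / 0.61 = 4369 mg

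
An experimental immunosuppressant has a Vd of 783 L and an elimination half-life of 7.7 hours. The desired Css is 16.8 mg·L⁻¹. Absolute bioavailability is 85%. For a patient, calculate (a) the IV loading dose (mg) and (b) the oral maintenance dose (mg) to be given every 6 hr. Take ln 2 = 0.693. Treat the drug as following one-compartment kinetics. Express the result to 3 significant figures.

LD = Vd × C = 783.0 × 16.8 = 13150 mg
CL = 0.693 × Vd / t½ = 0.693 × 783.0 / 7.7 = 70.47 L/h
D = CL × Css × τ / F = 70.47 × 16.8 × 6 / 0.85 = 8357 mg

(a) 13200 mg; (b) 8360 mg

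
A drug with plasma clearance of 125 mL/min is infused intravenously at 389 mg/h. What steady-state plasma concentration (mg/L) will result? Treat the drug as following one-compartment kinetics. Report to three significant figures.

CL = 125 mL/min = 125 × 0.06 = 7.500 L/h
Css = rate / CL = 389 / 7.500 = 51.87 mg/L

51.9 mg/L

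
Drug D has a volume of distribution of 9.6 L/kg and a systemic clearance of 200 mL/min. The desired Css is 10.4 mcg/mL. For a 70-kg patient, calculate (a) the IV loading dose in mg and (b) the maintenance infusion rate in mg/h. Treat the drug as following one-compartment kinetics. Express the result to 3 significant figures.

(a) 6990 mg; (b) 125 mg/h

Total Vd = 9.6 × 70 = 672.0 L
Loading dose = Vd × C = 672.0 × 10.4 = 6989 mg
CL = 200 mL/min × 60/1000 = 12.00 L/h
Maintenance infusion rate = CL × Css = 12.00 × 10.4 = 124.8 mg/h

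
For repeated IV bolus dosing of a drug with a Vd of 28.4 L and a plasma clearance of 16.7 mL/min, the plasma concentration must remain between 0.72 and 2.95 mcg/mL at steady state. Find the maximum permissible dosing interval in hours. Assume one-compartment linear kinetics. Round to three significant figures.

40.0 h

CL = 16.7 mL/min × 60/1000 = 1.002 L/h
k = CL / Vd = 1.002 / 28.40 = 0.03528 h⁻¹
Between IV bolus doses, concentration decays as C = C₀·e^(−kτ), so C_peak/C_trough = e^(kτ).
τ_max = ln(C_peak/C_trough) / k = ln(2.95/0.72) / 0.03528 = 1.410 / 0.03528 = 39.97 h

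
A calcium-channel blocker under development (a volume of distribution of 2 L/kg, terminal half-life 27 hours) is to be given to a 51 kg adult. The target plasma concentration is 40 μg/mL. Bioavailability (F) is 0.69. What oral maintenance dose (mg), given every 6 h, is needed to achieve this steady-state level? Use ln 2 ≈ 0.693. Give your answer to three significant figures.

911 mg

Vd(total) = 51 kg × 2 L/kg = 102.0 L
CL = 0.693 × Vd / t½ = 0.693 × 102.0 / 27 = 2.618 L/h
D = CL × Css × τ / F = 2.618 × 40 × 6 / 0.69 = 910.6 mg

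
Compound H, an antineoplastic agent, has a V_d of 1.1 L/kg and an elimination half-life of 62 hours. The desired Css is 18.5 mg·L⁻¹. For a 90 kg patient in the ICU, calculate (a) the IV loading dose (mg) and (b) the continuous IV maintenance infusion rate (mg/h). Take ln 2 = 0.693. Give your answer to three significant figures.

(a) 1830 mg; (b) 20.5 mg/h

Vd(total) = 90 kg × 1.1 L/kg = 99.00 L
LD = Vd × C = 99.00 × 18.5 = 1832 mg
CL = 0.693 × Vd / t½ = 0.693 × 99.00 / 62 = 1.107 L/h
Infusion rate = CL × Css = 1.107 × 18.5 = 20.48 mg/h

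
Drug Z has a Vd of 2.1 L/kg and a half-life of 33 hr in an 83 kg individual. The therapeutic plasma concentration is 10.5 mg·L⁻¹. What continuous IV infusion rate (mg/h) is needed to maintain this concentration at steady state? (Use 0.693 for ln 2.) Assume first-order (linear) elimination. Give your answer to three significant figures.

Total Vd = 2.1 × 83 = 174.3 L
k = 0.693/33 = 0.02100 h⁻¹, so CL = k·Vd = 0.02100 × 174.3 = 3.660 L/h
Infusion rate = CL × Css = 3.660 × 10.5 = 38.43 mg/h

38.4 mg/h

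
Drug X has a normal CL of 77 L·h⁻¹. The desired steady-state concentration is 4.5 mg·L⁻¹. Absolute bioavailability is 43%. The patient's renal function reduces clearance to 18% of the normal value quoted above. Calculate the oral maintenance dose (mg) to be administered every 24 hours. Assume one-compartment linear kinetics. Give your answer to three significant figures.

Patient clearance = 0.18 × 77.00 = 13.86 L/h
D = CL × Css × τ / F = 13.86 × 4.5 × 24 / 0.43 = 3481 mg

3480 mg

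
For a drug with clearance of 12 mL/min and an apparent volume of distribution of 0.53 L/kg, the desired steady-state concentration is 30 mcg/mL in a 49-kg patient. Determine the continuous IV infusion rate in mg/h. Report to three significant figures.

21.6 mg/h

CL = 12 mL/min × 60/1000 = 0.7200 L/h
Vd does not affect the maintenance rate; only clearance governs steady-state input.
Rate = CL × Css = 0.7200 × 30 = 21.60 mg/h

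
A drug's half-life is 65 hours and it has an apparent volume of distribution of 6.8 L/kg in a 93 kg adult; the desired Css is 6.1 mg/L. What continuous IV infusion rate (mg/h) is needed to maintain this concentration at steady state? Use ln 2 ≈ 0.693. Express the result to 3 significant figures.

Vd(total) = 93 kg × 6.8 L/kg = 632.4 L
CL = ln 2 · Vd / t½ = 0.693 × 632.4 / 65 = 6.742 L/h
Infusion rate = CL × Css = 6.742 × 6.1 = 41.13 mg/h

41.1 mg/h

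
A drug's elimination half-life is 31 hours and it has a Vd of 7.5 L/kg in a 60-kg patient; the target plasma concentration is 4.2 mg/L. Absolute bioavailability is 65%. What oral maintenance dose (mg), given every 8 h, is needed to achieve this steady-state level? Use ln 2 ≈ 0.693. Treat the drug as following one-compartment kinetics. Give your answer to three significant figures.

Vd = 7.5 L/kg × 60 kg = 450.0 L
k = 0.693/31 = 0.02235 h⁻¹, so CL = k·Vd = 0.02235 × 450.0 = 10.06 L/h
D = CL × Css × τ / F = 10.06 × 4.2 × 8 / 0.65 = 520.0 mg

520 mg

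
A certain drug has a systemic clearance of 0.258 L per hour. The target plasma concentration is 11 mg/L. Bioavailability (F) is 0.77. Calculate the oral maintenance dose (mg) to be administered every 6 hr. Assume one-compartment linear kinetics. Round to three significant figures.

22.1 mg

D = CL × Css × τ / F = 0.2580 × 11 × 6 / 0.77 = 22.11 mg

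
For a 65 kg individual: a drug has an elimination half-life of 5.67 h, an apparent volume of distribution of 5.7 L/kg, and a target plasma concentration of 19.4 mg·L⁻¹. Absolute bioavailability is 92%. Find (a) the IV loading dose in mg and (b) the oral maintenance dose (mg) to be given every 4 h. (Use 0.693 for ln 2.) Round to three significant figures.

(a) 7190 mg; (b) 3820 mg

Vd = 5.7 L/kg × 65 kg = 370.5 L
LD = Vd × C = 370.5 × 19.4 = 7188 mg
CL = 0.693 × Vd / t½ = 0.693 × 370.5 / 5.67 = 45.28 L/h
D = CL × Css × τ / F = 45.28 × 19.4 × 4 / 0.92 = 3819 mg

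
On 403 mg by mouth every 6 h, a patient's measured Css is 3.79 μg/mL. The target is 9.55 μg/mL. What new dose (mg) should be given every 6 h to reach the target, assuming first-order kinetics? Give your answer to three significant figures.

With linear kinetics, Css is proportional to dose rate (D/τ) at fixed clearance.
D₂ = D₁ × (Css,target / Css,current) = 403 × 9.55/3.79 = 1015 mg

1020 mg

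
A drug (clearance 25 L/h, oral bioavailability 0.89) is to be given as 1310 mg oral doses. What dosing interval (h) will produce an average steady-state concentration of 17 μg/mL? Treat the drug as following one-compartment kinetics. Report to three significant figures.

2.74 h

F·D/τ = CL·Css → τ = F·D / (CL·Css).
τ = 0.89 × 1310 / (25 × 17) = 2.743 h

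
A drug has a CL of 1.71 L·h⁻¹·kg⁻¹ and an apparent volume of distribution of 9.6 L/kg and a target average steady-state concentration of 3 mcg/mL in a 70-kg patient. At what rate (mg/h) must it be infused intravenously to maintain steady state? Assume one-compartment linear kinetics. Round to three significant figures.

CL = 1.71 L·h⁻¹·kg⁻¹ × 70 kg = 119.7 L/h
At steady state, infusion rate equals elimination rate: rate in = CL × Css.
R₀ = 119.7 × 3 = 359.1 mg/h

359 mg/h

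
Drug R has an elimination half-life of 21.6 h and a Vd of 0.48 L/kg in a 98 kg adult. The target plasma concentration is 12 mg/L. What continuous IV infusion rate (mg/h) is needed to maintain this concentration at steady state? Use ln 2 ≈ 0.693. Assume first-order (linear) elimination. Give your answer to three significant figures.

18.1 mg/h

Total Vd = 0.48 × 98 = 47.04 L
k = 0.693/21.6 = 0.03208 h⁻¹, so CL = k·Vd = 0.03208 × 47.04 = 1.509 L/h
Infusion rate = CL × Css = 1.509 × 12 = 18.11 mg/h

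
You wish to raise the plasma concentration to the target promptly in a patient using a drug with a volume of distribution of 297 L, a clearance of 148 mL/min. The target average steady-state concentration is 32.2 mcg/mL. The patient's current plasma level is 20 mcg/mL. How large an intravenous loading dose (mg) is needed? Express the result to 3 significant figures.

Loading dose depends on Vd (not clearance): it fills the distribution volume.
Concentration deficit ΔC = 32.2 − 20 = 12.20 mg/L
LD = Vd × ΔC = 297.0 × 12.20 = 3623 mg

3620 mg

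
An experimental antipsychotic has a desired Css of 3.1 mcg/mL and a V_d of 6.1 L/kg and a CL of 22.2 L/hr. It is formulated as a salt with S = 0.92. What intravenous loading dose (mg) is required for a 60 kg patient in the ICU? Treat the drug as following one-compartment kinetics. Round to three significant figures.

Vd(total) = 60 kg × 6.1 L/kg = 366.0 L
LD is governed by Vd — clearance does not enter the loading-dose calculation.
LD = Vd × C / S = 366.0 × 3.100 / 0.92 = 1233 mg

1230 mg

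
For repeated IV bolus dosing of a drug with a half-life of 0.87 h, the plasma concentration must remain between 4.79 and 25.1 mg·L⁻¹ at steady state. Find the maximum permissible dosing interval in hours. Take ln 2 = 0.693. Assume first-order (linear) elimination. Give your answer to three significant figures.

k = 0.693 / t½ = 0.693 / 0.87 = 0.7966 h⁻¹
Between IV bolus doses, concentration decays as C = C₀·e^(−kτ), so C_peak/C_trough = e^(kτ).
τ_max = ln(C_peak/C_trough) / k = ln(25.1/4.79) / 0.7966 = 1.656 / 0.7966 = 2.079 h

2.08 h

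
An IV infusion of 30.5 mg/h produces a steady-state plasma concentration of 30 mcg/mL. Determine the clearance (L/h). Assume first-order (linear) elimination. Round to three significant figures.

1.02 L/h

At steady state, infusion rate = CL × Css, so CL = rate / Css.
CL = 30.5 / 30 = 1.017 L/h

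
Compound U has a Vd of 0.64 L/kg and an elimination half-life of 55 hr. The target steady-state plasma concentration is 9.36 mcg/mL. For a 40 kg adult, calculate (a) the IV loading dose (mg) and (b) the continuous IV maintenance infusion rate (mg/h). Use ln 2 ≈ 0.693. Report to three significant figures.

Total Vd = 0.64 × 40 = 25.60 L
LD = Vd × C = 25.60 × 9.36 = 239.6 mg
CL = 0.693 × Vd / t½ = 0.693 × 25.60 / 55 = 0.3226 L/h
Infusion rate = CL × Css = 0.3226 × 9.36 = 3.020 mg/h

(a) 240 mg; (b) 3.02 mg/h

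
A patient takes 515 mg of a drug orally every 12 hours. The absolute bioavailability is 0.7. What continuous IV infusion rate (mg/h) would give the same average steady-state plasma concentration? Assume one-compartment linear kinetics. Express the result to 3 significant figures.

30.0 mg/h

Equivalent systemic input: infusion rate = F·D/τ.
Rate = 0.7 × 515 / 12 = 30.04 mg/h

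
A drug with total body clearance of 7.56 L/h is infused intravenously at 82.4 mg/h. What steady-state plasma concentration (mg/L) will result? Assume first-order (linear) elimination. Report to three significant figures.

Css = rate / CL = 82.4 / 7.560 = 10.90 mg/L

10.9 mg/L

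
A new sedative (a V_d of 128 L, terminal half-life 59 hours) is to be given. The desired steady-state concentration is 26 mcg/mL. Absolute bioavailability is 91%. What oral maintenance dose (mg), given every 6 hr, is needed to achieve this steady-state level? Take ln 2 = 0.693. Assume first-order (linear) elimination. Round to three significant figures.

258 mg

CL = ln 2 · Vd / t½ = 0.693 × 128.0 / 59 = 1.503 L/h
D = CL × Css × τ / F = 1.503 × 26 × 6 / 0.91 = 257.7 mg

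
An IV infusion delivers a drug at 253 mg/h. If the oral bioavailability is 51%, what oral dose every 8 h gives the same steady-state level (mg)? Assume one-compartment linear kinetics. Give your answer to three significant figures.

3970 mg

To maintain the same Css, the systemic dosing rate must be unchanged: F·D/τ = infusion rate.
D = rate × τ / F = 253 × 8 / 0.51 = 3969 mg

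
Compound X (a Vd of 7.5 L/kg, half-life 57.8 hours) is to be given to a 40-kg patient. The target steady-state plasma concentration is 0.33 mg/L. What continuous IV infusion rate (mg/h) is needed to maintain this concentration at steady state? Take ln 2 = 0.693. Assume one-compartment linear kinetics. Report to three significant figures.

Total Vd = 7.5 × 40 = 300.0 L
CL = 0.693 × Vd / t½ = 0.693 × 300.0 / 57.8 = 3.597 L/h
Infusion rate = CL × Css = 3.597 × 0.33 = 1.187 mg/h

1.19 mg/h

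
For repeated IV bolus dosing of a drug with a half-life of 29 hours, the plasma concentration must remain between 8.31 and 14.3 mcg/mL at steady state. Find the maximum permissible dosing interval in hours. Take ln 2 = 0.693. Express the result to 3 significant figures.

k = 0.693 / t½ = 0.693 / 29 = 0.02390 h⁻¹
Between IV bolus doses, concentration decays as C = C₀·e^(−kτ), so C_peak/C_trough = e^(kτ).
τ_max = ln(C_peak/C_trough) / k = ln(14.3/8.31) / 0.02390 = 0.5428 / 0.02390 = 22.71 h

22.7 h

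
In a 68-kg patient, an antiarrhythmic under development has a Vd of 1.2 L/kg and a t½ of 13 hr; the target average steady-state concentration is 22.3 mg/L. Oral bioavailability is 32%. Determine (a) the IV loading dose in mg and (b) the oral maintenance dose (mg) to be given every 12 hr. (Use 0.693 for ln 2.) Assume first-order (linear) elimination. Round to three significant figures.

Vd = 1.2 L/kg × 68 kg = 81.60 L
LD = Vd × C = 81.60 × 22.3 = 1820 mg
CL = 0.693 × Vd / t½ = 0.693 × 81.60 / 13 = 4.350 L/h
D = CL × Css × τ / F = 4.350 × 22.3 × 12 / 0.32 = 3638 mg

(a) 1820 mg; (b) 3640 mg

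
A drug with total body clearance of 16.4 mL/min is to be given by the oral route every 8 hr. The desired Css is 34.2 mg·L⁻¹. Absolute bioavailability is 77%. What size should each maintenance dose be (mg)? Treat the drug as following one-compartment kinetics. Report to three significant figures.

CL = 16.4 mL/min = 16.4 × 0.06 = 0.9840 L/h
D = CL × Css × τ / F = 0.9840 × 34.2 × 8 / 0.77 = 349.6 mg

350 mg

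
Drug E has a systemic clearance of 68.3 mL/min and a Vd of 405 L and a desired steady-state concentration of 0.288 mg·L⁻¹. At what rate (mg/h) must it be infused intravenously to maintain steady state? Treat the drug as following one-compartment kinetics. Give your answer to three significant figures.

1.18 mg/h

CL = 68.3 mL/min = 68.3 × 0.06 = 4.098 L/h
Rate = CL × Css = 4.098 × 0.288 = 1.180 mg/h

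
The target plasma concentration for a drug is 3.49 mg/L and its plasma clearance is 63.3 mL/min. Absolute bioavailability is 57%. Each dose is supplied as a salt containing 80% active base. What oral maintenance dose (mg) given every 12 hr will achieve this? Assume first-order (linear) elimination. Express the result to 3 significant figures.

CL = 63.3 mL/min = 63.3 × 0.06 = 3.798 L/h
D = CL × Css × τ / F / S = 3.798 × 3.49 × 12 / 0.57 / 0.8 = 348.8 mg

349 mg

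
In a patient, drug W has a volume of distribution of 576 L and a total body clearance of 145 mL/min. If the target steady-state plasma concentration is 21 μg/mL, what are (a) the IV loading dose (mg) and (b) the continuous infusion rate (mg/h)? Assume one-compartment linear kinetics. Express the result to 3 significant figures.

(a) 12100 mg; (b) 183 mg/h

Loading: fill Vd to C_target → 576.0 L × 21 mg/L = 12100 mg
CL = 145 mL/min × 60/1000 = 8.700 L/h
Maintenance: replace elimination → rate = CL × Css = 8.700 × 21 = 182.7 mg/h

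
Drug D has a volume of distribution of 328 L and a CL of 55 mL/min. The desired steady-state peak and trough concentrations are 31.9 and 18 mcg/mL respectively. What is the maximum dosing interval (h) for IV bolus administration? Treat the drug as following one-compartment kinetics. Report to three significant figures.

56.9 h

CL = 55 mL/min = 55 × 0.06 = 3.300 L/h
k = CL / Vd = 3.300 / 328.0 = 0.01006 h⁻¹
Between IV bolus doses, concentration decays as C = C₀·e^(−kτ), so C_peak/C_trough = e^(kτ).
τ_max = ln(C_peak/C_trough) / k = ln(31.9/18) / 0.01006 = 0.5722 / 0.01006 = 56.88 h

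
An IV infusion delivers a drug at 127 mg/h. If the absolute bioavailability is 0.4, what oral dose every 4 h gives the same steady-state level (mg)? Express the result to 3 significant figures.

1270 mg

To maintain the same Css, the systemic dosing rate must be unchanged: F·D/τ = infusion rate.
D = rate × τ / F = 127 × 4 / 0.4 = 1270 mg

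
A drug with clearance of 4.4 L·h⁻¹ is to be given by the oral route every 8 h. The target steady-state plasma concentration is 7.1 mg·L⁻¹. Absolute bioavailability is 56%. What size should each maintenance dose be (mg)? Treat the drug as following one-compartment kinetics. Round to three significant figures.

D = CL × Css × τ / F = 4.400 × 7.1 × 8 / 0.56 = 446.3 mg

446 mg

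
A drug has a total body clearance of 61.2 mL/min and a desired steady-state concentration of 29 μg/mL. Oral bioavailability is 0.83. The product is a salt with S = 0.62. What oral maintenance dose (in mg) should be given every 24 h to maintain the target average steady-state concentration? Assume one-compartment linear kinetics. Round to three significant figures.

4970 mg

Convert clearance: 61.2 mL/min × 60 min/h ÷ 1000 mL/L = 3.672 L/h
D = CL × Css × τ / F / S = 3.672 × 29 × 24 / 0.83 / 0.62 = 4966 mg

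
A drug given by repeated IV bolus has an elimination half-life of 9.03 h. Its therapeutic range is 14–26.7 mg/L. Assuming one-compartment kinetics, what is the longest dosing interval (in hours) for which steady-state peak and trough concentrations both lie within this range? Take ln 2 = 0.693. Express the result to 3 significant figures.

k = 0.693 / t½ = 0.693 / 9.03 = 0.07674 h⁻¹
Between IV bolus doses, concentration decays as C = C₀·e^(−kτ), so C_peak/C_trough = e^(kτ).
τ_max = ln(C_peak/C_trough) / k = ln(26.7/14) / 0.07674 = 0.6456 / 0.07674 = 8.413 h

8.41 h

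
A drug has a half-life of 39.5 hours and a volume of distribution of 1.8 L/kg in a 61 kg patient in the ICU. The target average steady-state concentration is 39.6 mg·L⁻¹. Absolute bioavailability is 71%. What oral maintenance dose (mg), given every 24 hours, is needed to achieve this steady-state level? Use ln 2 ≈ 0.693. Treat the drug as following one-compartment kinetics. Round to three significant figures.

Vd(total) = 61 kg × 1.8 L/kg = 109.8 L
k = 0.693/39.5 = 0.01754 h⁻¹, so CL = k·Vd = 0.01754 × 109.8 = 1.926 L/h
D = CL × Css × τ / F = 1.926 × 39.6 × 24 / 0.71 = 2578 mg

2580 mg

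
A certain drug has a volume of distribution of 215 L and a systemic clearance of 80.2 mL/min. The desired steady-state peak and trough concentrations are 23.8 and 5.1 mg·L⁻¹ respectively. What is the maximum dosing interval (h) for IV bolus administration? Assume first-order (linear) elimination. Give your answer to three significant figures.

68.8 h

Convert clearance: 80.2 mL/min × 60 min/h ÷ 1000 mL/L = 4.812 L/h
k = CL / Vd = 4.812 / 215.0 = 0.02238 h⁻¹
Between IV bolus doses, concentration decays as C = C₀·e^(−kτ), so C_peak/C_trough = e^(kτ).
τ_max = ln(C_peak/C_trough) / k = ln(23.8/5.1) / 0.02238 = 1.540 / 0.02238 = 68.81 h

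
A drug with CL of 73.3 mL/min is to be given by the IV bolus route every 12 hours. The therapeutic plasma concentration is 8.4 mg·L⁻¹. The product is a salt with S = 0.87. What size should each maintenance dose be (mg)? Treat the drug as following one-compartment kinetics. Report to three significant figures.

510 mg

CL = 73.3 mL/min × 60/1000 = 4.398 L/h
D = CL × Css × τ / S = 4.398 × 8.4 × 12 / 0.87 = 509.6 mg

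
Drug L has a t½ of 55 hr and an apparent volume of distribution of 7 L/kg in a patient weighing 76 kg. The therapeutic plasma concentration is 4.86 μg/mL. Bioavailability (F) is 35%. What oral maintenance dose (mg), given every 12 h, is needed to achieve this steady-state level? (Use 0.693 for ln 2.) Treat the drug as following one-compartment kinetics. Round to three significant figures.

1120 mg

Vd(total) = 76 kg × 7 L/kg = 532.0 L
CL = 0.693 × Vd / t½ = 0.693 × 532.0 / 55 = 6.703 L/h
D = CL × Css × τ / F = 6.703 × 4.86 × 12 / 0.35 = 1117 mg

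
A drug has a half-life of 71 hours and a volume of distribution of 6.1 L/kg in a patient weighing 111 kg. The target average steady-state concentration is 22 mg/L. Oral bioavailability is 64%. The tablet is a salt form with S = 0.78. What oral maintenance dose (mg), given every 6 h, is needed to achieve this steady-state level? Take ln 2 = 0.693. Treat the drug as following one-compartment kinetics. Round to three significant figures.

1750 mg

Total Vd = 6.1 × 111 = 677.1 L
CL = 0.693 × Vd / t½ = 0.693 × 677.1 / 71 = 6.609 L/h
D = CL × Css × τ / F / S = 6.609 × 22 × 6 / 0.64 / 0.78 = 1748 mg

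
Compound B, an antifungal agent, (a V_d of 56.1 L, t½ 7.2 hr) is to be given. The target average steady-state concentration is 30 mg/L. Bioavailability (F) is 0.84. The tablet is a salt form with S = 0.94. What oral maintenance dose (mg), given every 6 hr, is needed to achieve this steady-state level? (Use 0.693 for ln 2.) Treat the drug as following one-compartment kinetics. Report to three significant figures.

k = 0.693/7.2 = 0.09625 h⁻¹, so CL = k·Vd = 0.09625 × 56.10 = 5.400 L/h
D = CL × Css × τ / F / S = 5.400 × 30 × 6 / 0.84 / 0.94 = 1231 mg

1230 mg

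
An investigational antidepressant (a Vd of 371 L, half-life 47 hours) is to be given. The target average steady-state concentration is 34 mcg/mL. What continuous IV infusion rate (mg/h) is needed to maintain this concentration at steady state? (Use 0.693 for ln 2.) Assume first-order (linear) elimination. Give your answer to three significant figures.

k = 0.693/47 = 0.01474 h⁻¹, so CL = k·Vd = 0.01474 × 371.0 = 5.469 L/h
Infusion rate = CL × Css = 5.469 × 34 = 185.9 mg/h

186 mg/h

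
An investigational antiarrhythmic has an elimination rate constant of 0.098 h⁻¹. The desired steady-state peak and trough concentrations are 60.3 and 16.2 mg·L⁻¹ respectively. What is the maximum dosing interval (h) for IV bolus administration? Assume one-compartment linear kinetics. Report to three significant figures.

Between IV bolus doses, concentration decays as C = C₀·e^(−kτ), so C_peak/C_trough = e^(kτ).
τ_max = ln(C_peak/C_trough) / k = ln(60.3/16.2) / 0.09800 = 1.314 / 0.09800 = 13.41 h

13.4 h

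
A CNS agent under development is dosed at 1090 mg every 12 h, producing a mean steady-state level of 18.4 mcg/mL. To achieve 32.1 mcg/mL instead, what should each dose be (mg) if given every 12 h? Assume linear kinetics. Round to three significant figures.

For first-order elimination, Css ∝ F·D/(CL·τ); F and CL are unchanged, so Css ∝ D/τ.
D₂ = D₁ × (Css,target / Css,current) = 1090 × 32.1/18.4 = 1902 mg

1900 mg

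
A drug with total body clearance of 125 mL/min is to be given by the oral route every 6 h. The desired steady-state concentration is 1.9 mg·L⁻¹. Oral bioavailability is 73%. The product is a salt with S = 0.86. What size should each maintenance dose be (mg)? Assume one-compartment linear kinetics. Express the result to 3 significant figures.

136 mg

CL = 125 mL/min = 125 × 0.06 = 7.500 L/h
D = CL × Css × τ / F / S = 7.500 × 1.9 × 6 / 0.73 / 0.86 = 136.2 mg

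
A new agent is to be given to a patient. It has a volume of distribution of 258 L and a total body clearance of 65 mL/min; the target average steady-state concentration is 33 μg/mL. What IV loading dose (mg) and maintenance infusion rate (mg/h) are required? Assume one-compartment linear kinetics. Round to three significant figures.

(a) 8510 mg; (b) 129 mg/h

Loading dose = Vd × C = 258.0 × 33 = 8514 mg
CL = 65 mL/min = 65 × 0.06 = 3.900 L/h
Maintenance infusion rate = CL × Css = 3.900 × 33 = 128.7 mg/h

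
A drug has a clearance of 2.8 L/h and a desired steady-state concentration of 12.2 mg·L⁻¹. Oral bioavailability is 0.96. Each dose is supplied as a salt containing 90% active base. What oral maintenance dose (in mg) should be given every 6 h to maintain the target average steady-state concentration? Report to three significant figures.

237 mg

D = CL × Css × τ / F / S = 2.800 × 12.2 × 6 / 0.96 / 0.9 = 237.2 mg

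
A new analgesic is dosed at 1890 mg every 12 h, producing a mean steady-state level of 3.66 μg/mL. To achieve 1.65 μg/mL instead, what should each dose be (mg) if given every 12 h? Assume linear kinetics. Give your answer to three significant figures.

852 mg

With linear kinetics, Css is proportional to dose rate (D/τ) at fixed clearance.
D₂ = D₁ × (Css,target / Css,current) = 1890 × 1.65/3.66 = 852.0 mg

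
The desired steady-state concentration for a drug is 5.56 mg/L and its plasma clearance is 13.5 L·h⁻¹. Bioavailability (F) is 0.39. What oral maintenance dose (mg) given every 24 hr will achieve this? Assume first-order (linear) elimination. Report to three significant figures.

At steady state, dose per interval replaces the amount cleared in that interval: F·D/τ = CL·Css.
D = CL × Css × τ / F = 13.50 × 5.56 × 24 / 0.39 = 4619 mg

4620 mg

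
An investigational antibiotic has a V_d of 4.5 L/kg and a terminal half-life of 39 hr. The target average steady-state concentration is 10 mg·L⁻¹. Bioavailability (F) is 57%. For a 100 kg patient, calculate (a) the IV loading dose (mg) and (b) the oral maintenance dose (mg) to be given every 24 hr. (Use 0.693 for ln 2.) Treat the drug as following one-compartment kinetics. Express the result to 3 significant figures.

Vd(total) = 100 kg × 4.5 L/kg = 450.0 L
LD = Vd × C = 450.0 × 10 = 4500 mg
CL = 0.693 × Vd / t½ = 0.693 × 450.0 / 39 = 7.996 L/h
D = CL × Css × τ / F = 7.996 × 10 × 24 / 0.57 = 3367 mg

(a) 4500 mg; (b) 3370 mg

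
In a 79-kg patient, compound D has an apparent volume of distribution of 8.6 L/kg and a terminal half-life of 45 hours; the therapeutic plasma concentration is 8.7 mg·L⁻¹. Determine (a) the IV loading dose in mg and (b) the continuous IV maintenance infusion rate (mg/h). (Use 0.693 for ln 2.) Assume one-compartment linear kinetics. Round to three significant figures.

(a) 5910 mg; (b) 91.0 mg/h

Total Vd = 8.6 × 79 = 679.4 L
LD = Vd × C = 679.4 × 8.7 = 5911 mg
CL = 0.693 × Vd / t½ = 0.693 × 679.4 / 45 = 10.46 L/h
Infusion rate = CL × Css = 10.46 × 8.7 = 91.00 mg/h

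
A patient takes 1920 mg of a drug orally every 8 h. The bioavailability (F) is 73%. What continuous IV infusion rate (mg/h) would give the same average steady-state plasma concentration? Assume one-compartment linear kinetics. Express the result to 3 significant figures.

175 mg/h

Equivalent systemic input: infusion rate = F·D/τ.
Rate = 0.73 × 1920 / 8 = 175.2 mg/h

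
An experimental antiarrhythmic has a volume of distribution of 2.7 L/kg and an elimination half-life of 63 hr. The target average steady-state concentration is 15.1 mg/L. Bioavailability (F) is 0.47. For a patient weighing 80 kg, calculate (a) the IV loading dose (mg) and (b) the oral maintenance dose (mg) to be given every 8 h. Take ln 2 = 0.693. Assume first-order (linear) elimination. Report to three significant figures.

(a) 3260 mg; (b) 611 mg

Total Vd = 2.7 × 80 = 216.0 L
LD = Vd × C = 216.0 × 15.1 = 3262 mg
CL = 0.693 × Vd / t½ = 0.693 × 216.0 / 63 = 2.376 L/h
D = CL × Css × τ / F = 2.376 × 15.1 × 8 / 0.47 = 610.7 mg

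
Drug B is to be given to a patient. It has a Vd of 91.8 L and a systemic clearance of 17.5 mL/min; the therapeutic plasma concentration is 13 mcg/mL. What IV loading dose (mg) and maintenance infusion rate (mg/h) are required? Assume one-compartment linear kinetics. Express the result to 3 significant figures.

(a) 1190 mg; (b) 13.7 mg/h

Loading dose = Vd × C = 91.80 × 13 = 1193 mg
Convert clearance: 17.5 mL/min × 60 min/h ÷ 1000 mL/L = 1.050 L/h
Maintenance infusion rate = CL × Css = 1.050 × 13 = 13.65 mg/h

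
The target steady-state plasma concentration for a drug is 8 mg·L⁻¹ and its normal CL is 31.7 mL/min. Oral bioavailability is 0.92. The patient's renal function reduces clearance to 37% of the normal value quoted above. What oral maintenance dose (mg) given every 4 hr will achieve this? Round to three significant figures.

24.5 mg

CL = 31.7 mL/min × 60/1000 = 1.902 L/h
Patient clearance = 0.37 × 1.902 = 0.7037 L/h
D = CL × Css × τ / F = 0.7037 × 8 × 4 / 0.92 = 24.48 mg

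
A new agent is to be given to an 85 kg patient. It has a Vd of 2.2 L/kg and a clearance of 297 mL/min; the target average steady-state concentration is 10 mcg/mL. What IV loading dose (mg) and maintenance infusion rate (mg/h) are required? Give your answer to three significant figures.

(a) 1870 mg; (b) 178 mg/h

Total Vd = 2.2 × 85 = 187.0 L
Loading: fill Vd to C_target → 187.0 L × 10 mg/L = 1870 mg
CL = 297 mL/min = 297 × 0.06 = 17.82 L/h
Infusion rate = 17.82 L/h × 10 mg/L = 178.2 mg/h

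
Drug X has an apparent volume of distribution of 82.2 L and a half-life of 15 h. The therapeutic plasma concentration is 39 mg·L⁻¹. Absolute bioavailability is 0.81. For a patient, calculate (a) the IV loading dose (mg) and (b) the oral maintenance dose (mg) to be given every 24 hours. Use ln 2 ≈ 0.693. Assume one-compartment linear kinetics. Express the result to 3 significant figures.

LD = Vd × C = 82.20 × 39 = 3206 mg
CL = 0.693 × Vd / t½ = 0.693 × 82.20 / 15 = 3.798 L/h
D = CL × Css × τ / F = 3.798 × 39 × 24 / 0.81 = 4389 mg

(a) 3210 mg; (b) 4390 mg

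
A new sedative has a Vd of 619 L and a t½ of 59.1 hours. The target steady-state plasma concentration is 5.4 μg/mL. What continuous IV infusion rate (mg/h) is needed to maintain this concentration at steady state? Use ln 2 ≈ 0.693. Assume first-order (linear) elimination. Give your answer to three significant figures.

39.2 mg/h

k = 0.693/59.1 = 0.01173 h⁻¹, so CL = k·Vd = 0.01173 × 619.0 = 7.261 L/h
Infusion rate = CL × Css = 7.261 × 5.4 = 39.21 mg/h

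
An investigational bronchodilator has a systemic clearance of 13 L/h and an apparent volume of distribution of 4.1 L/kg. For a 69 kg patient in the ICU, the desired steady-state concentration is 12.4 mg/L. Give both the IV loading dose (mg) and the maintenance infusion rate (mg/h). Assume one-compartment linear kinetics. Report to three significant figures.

Vd = 4.1 L/kg × 69 kg = 282.9 L
Loading dose = Vd × C = 282.9 × 12.4 = 3508 mg
Infusion rate = 13.00 L/h × 12.4 mg/L = 161.2 mg/h

(a) 3510 mg; (b) 161 mg/h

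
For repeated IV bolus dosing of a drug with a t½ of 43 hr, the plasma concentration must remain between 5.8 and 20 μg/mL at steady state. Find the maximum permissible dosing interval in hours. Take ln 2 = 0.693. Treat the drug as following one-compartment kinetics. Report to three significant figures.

k = 0.693 / t½ = 0.693 / 43 = 0.01612 h⁻¹
Between IV bolus doses, concentration decays as C = C₀·e^(−kτ), so C_peak/C_trough = e^(kτ).
τ_max = ln(C_peak/C_trough) / k = ln(20/5.8) / 0.01612 = 1.238 / 0.01612 = 76.80 h

76.8 h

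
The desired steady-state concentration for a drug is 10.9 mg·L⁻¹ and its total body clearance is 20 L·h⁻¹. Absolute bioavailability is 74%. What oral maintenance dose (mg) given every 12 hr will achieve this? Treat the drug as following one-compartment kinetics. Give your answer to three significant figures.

3540 mg

D = CL × Css × τ / F = 20.00 × 10.9 × 12 / 0.74 = 3535 mg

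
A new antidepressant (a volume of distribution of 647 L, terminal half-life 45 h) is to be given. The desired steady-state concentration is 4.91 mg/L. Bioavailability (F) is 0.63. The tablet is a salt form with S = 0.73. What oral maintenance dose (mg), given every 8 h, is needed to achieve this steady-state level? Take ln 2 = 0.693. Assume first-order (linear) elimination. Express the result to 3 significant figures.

CL = ln 2 · Vd / t½ = 0.693 × 647.0 / 45 = 9.964 L/h
D = CL × Css × τ / F / S = 9.964 × 4.91 × 8 / 0.63 / 0.73 = 851.0 mg

851 mg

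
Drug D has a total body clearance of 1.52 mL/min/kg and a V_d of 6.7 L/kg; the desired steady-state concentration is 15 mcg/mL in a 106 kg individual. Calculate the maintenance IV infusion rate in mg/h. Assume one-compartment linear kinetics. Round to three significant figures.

145 mg/h

CL = 1.52 mL/min/kg × 106 kg = 161.1 mL/min = 161.1 × 60/1000 = 9.666 L/h
R₀ = 9.666 × 15 = 145.0 mg/h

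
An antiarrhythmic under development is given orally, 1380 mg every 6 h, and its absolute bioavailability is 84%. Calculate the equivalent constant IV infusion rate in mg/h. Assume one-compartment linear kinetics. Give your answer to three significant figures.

193 mg/h

Equivalent systemic input: infusion rate = F·D/τ.
Rate = 0.84 × 1380 / 6 = 193.2 mg/h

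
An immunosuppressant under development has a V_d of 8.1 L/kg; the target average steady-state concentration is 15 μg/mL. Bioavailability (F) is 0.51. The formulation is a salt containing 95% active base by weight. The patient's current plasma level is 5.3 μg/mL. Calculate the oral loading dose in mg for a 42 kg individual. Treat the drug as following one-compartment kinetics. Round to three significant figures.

6810 mg

Total Vd = 8.1 × 42 = 340.2 L
The loading dose fills Vd to the target concentration.
Concentration deficit ΔC = 15 − 5.3 = 9.700 mg/L
LD = Vd × ΔC / F / S = 340.2 × 9.700 / 0.51 / 0.95 = 6811 mg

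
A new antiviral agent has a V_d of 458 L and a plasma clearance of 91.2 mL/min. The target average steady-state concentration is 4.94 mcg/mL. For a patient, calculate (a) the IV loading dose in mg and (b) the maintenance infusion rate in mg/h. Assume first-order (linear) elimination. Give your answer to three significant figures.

(a) 2260 mg; (b) 27.0 mg/h

Loading dose = Vd × C = 458.0 × 4.94 = 2263 mg
CL = 91.2 mL/min × 60/1000 = 5.472 L/h
Infusion rate = 5.472 L/h × 4.94 mg/L = 27.03 mg/h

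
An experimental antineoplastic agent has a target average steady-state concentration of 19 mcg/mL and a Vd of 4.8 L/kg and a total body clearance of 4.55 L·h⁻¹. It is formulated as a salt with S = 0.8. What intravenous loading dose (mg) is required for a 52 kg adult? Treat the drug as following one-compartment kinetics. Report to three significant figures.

5930 mg

Vd(total) = 52 kg × 4.8 L/kg = 249.6 L
The loading dose fills Vd to the target concentration; clearance is irrelevant here.
LD = Vd × C / S = 249.6 × 19.00 / 0.8 = 5928 mg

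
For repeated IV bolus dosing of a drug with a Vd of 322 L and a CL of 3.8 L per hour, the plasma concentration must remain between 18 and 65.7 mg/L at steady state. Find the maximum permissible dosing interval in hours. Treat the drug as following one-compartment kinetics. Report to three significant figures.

110 h

k = CL / Vd = 3.800 / 322.0 = 0.01180 h⁻¹
Between IV bolus doses, concentration decays as C = C₀·e^(−kτ), so C_peak/C_trough = e^(kτ).
τ_max = ln(C_peak/C_trough) / k = ln(65.7/18) / 0.01180 = 1.295 / 0.01180 = 109.7 h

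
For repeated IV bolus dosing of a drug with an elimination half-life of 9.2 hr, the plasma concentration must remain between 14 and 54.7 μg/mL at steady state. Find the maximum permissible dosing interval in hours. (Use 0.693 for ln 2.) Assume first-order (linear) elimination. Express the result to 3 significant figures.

18.1 h

k = 0.693 / t½ = 0.693 / 9.2 = 0.07533 h⁻¹
Between IV bolus doses, concentration decays as C = C₀·e^(−kτ), so C_peak/C_trough = e^(kτ).
τ_max = ln(C_peak/C_trough) / k = ln(54.7/14) / 0.07533 = 1.363 / 0.07533 = 18.09 h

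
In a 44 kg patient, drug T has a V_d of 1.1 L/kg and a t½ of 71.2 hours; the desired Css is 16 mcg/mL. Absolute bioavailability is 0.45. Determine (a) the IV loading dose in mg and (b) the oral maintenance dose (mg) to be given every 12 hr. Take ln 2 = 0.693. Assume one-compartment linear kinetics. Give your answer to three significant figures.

(a) 774 mg; (b) 201 mg

Vd = 1.1 L/kg × 44 kg = 48.40 L
LD = Vd × C = 48.40 × 16 = 774.4 mg
CL = 0.693 × Vd / t½ = 0.693 × 48.40 / 71.2 = 0.4711 L/h
D = CL × Css × τ / F = 0.4711 × 16 × 12 / 0.45 = 201.0 mg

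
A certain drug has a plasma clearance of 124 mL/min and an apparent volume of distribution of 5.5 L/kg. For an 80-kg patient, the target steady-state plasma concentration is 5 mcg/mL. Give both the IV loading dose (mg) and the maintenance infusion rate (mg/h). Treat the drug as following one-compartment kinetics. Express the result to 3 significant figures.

(a) 2200 mg; (b) 37.2 mg/h

Total Vd = 5.5 × 80 = 440.0 L
Loading dose = Vd × C = 440.0 × 5 = 2200 mg
CL = 124 mL/min × 60/1000 = 7.440 L/h
Maintenance infusion rate = CL × Css = 7.440 × 5 = 37.20 mg/h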